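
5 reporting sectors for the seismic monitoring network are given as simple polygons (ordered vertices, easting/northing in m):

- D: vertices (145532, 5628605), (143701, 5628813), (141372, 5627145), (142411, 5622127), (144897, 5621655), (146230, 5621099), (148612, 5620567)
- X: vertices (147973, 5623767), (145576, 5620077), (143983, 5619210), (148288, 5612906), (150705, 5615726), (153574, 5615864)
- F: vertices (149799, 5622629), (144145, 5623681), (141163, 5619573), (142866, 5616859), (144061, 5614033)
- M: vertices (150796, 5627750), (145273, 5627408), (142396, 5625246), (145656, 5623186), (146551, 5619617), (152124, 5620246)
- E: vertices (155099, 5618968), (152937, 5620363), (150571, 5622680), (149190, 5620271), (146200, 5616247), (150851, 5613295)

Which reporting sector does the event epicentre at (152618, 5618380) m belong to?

E

Cast a ray rightward from (152618, 5618380). For each polygon, the edges (by vertex number in listed order) whose endpoints lie on opposite sides of northing = 5618380, where each meets that height, and whether that is right or left of the point:
D: no edge straddles that height → 0 crossings.
X: 3–4 at easting≈144549.8 (left), 6–1 at easting≈151790.9 (left) → 0 crossings.
F: 3–4 at easting≈141911.6 (left), 5–1 at easting≈146962.7 (left) → 0 crossings.
M: no edge straddles that height → 0 crossings.
E: 4–5 at easting≈147784.9 (left), 6–1 at easting≈154658.7 (right) → 1 crossing.
Only E has an odd count, so the point is inside E.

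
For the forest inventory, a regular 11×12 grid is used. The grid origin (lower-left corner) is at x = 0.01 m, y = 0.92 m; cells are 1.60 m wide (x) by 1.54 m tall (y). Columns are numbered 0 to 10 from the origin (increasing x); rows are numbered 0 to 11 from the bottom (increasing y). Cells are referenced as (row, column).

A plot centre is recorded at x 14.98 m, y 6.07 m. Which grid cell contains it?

(3, 9)

Column index: ⌊(14.98 − 0.01) / 1.60⌋ = ⌊9.356⌋ = 9
Row offset from origin: ⌊(6.07 − 0.92) / 1.54⌋ = ⌊3.344⌋ = 3 → row 3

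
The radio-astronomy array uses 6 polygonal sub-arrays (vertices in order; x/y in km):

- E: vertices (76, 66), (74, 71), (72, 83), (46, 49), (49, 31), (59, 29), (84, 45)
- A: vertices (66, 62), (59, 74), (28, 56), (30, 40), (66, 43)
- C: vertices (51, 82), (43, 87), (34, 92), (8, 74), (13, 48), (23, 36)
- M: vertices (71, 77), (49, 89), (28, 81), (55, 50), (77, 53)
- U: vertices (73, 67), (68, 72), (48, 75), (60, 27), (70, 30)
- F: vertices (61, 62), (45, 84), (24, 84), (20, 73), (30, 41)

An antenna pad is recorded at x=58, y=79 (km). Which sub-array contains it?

Cast a ray rightward from (58, 79). For each polygon, the edges (by vertex number in listed order) whose endpoints lie on opposite sides of y = 79, where each meets that height, and whether that is right or left of the point:
E: 2–3 at x≈72.7 (right), 3–4 at x≈68.9 (right) → 2 crossings.
A: no edge straddles that height → 0 crossings.
C: 3–4 at x≈15.2 (left), 6–1 at x≈49.2 (left) → 0 crossings.
M: 1–2 at x≈67.3 (right), 3–4 at x≈29.7 (left) → 1 crossing.
U: no edge straddles that height → 0 crossings.
F: 1–2 at x≈48.6 (left), 3–4 at x≈22.2 (left) → 0 crossings.
Only M has an odd count, so the point is inside M.

M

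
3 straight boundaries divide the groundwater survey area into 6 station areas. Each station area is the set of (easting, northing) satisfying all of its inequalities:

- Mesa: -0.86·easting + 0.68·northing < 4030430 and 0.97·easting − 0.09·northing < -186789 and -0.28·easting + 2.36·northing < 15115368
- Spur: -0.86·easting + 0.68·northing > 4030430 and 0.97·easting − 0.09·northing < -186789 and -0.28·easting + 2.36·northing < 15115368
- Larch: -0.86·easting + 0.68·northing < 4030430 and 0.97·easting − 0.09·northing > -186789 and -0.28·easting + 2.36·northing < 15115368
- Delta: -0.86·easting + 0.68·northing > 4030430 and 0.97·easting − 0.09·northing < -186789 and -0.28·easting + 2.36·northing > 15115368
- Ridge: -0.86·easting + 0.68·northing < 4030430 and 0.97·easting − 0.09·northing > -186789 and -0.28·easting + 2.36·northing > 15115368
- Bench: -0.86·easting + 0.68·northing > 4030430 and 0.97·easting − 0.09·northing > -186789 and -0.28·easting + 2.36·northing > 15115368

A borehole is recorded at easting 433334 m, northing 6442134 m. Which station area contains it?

-0.86·433334 + 0.68·6442134 = 4007983.880, which is < 4030430
0.97·433334 − 0.09·6442134 = -159458.080, which is > -186789
-0.28·433334 + 2.36·6442134 = 15082102.720, which is < 15115368
This sign pattern matches Larch.

Larch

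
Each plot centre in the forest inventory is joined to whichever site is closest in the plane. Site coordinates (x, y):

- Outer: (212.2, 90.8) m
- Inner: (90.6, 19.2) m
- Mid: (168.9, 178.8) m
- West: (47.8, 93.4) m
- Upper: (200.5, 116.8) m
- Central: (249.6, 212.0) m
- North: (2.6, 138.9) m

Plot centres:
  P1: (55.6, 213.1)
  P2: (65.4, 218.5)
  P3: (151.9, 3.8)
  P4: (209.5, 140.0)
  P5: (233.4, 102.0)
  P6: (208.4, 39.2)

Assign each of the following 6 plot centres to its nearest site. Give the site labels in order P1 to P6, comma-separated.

P1 → North (d²=8314.64)
P2 → North (d²=10280.00)
P3 → Inner (d²=3994.85)
P4 → Upper (d²=619.24)
P5 → Outer (d²=574.88)
P6 → Outer (d²=2677.00)

North, North, Inner, Upper, Outer, Outer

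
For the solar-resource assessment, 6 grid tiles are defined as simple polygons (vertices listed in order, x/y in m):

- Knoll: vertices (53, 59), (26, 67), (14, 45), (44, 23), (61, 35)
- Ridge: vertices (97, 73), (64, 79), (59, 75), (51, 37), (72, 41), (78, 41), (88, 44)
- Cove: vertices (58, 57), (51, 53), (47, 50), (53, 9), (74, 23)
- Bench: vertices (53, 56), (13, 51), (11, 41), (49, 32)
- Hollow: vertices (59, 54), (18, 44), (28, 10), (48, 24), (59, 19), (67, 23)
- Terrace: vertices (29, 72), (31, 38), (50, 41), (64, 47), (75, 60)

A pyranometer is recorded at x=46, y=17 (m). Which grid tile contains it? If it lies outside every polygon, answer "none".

Cast a ray rightward from (46, 17). For each polygon, the edges (by vertex number in listed order) whose endpoints lie on opposite sides of y = 17, where each meets that height, and whether that is right or left of the point:
Knoll: no edge straddles that height → 0 crossings.
Ridge: no edge straddles that height → 0 crossings.
Cove: 3–4 at x≈51.8 (right), 4–5 at x≈65.0 (right) → 2 crossings.
Bench: no edge straddles that height → 0 crossings.
Hollow: 2–3 at x≈25.9 (left), 3–4 at x≈38.0 (left) → 0 crossings.
Terrace: no edge straddles that height → 0 crossings.
All counts are even, so the point lies outside every listed polygon.

none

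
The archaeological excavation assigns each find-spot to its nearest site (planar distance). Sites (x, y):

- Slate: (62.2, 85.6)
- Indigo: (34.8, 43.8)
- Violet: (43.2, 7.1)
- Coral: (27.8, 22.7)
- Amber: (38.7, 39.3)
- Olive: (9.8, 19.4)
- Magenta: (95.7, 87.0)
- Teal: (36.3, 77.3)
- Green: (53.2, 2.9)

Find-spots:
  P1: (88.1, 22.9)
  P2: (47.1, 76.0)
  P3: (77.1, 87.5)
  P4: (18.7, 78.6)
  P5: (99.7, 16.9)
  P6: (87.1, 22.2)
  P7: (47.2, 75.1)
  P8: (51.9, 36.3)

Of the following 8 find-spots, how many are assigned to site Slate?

P1 → Green
P2 → Teal
P3 → Slate
P4 → Teal
P5 → Green
P6 → Green
P7 → Teal
P8 → Amber
1 of the 8 goes to Slate.

1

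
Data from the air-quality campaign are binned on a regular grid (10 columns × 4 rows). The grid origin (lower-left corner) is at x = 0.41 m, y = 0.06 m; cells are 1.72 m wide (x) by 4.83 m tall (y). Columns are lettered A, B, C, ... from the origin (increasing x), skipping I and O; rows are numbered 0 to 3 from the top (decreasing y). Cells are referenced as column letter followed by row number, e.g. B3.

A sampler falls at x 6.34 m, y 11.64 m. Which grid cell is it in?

Column index: ⌊(6.34 − 0.41) / 1.72⌋ = ⌊3.448⌋ = 3 → column D
Row offset from origin: ⌊(11.64 − 0.06) / 4.83⌋ = ⌊2.398⌋ = 2 → row 1 (counted from top)

D1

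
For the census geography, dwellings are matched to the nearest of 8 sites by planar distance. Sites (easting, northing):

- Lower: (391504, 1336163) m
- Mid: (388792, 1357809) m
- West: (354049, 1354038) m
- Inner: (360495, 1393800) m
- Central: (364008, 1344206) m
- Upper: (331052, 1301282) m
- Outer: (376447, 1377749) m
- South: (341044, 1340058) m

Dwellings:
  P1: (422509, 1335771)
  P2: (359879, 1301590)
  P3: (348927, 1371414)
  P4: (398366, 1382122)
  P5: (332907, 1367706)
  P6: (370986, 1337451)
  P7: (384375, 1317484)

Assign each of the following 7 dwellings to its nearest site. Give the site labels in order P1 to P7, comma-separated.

P1 → Lower (d²=961463689.00)
P2 → Upper (d²=831090793.00)
P3 → West (d²=328160260.00)
P4 → Outer (d²=499565690.00)
P5 → West (d²=633798388.00)
P6 → Central (d²=94322509.00)
P7 → Lower (d²=399727682.00)

Lower, Upper, West, Outer, West, Central, Lower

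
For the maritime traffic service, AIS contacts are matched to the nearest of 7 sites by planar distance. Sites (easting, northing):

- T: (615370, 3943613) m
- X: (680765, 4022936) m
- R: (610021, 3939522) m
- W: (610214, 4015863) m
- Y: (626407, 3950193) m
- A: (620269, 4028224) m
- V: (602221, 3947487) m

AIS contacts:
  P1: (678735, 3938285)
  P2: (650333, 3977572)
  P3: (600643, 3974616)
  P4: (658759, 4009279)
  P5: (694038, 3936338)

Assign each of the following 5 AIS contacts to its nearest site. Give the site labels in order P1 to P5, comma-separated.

Y, Y, V, X, Y

P1 → Y (d²=2880020048.00)
P2 → Y (d²=1322063117.00)
P3 → V (d²=738472725.00)
P4 → X (d²=670777685.00)
P5 → Y (d²=4765913186.00)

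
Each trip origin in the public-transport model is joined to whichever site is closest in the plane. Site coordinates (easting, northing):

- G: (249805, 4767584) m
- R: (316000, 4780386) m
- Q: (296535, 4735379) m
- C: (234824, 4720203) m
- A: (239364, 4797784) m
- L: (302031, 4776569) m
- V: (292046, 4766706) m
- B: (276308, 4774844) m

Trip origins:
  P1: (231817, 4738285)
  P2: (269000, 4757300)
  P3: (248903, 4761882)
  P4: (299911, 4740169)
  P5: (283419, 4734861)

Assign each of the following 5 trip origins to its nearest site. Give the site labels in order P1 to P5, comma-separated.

P1 → C (d²=336000773.00)
P2 → B (d²=361198800.00)
P3 → G (d²=33326408.00)
P4 → Q (d²=34341476.00)
P5 → Q (d²=172297780.00)

C, B, G, Q, Q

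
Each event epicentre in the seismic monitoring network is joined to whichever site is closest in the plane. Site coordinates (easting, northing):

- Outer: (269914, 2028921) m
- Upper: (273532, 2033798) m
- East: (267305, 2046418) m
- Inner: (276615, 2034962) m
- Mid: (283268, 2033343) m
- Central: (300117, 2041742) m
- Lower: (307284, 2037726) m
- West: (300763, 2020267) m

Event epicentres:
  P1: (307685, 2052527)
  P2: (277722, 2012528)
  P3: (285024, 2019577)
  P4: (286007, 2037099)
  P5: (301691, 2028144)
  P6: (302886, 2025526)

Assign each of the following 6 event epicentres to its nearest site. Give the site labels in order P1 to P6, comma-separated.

P1 → Central (d²=173590849.00)
P2 → Outer (d²=329695313.00)
P3 → Mid (d²=192586292.00)
P4 → Mid (d²=21609657.00)
P5 → West (d²=62908313.00)
P6 → West (d²=32164210.00)

Central, Outer, Mid, Mid, West, West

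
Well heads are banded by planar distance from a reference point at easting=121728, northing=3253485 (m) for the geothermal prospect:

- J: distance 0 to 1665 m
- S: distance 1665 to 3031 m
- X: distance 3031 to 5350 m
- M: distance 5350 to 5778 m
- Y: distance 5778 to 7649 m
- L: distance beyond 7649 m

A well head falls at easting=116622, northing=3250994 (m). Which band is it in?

M

Distance = √((116622−121728)² + (3250994−3253485)²) = √(26071236.000 + 6205081.000) = 5681.225 m.
5350 ≤ 5681.225 < 5778 → M.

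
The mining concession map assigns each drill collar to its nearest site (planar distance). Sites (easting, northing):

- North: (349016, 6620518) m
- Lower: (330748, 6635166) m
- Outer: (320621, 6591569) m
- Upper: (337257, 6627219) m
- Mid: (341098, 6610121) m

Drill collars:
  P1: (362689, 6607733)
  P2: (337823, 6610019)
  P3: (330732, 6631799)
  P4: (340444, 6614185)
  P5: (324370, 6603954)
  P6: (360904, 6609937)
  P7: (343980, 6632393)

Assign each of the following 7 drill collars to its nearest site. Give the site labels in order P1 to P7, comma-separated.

North, Mid, Lower, Mid, Outer, North, Upper

P1 → North (d²=350407154.00)
P2 → Mid (d²=10736029.00)
P3 → Lower (d²=11336945.00)
P4 → Mid (d²=16943812.00)
P5 → Outer (d²=167443226.00)
P6 → North (d²=253282105.00)
P7 → Upper (d²=71969005.00)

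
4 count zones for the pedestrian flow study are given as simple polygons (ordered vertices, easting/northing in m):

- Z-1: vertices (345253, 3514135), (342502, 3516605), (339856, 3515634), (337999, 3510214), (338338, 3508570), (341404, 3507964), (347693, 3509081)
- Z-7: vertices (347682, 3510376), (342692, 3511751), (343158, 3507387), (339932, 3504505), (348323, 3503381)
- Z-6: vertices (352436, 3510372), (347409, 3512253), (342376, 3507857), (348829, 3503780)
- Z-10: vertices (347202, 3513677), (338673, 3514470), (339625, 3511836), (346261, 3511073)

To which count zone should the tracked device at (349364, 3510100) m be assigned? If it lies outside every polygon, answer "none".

Z-6

Cast a ray rightward from (349364, 3510100). For each polygon, the edges (by vertex number in listed order) whose endpoints lie on opposite sides of northing = 3510100, where each meets that height, and whether that is right or left of the point:
Z-1: 4–5 at easting≈338022.5 (left), 7–1 at easting≈347201.0 (left) → 0 crossings.
Z-7: 2–3 at easting≈342868.3 (left), 5–1 at easting≈347707.3 (left) → 0 crossings.
Z-6: 2–3 at easting≈344944.0 (left), 4–1 at easting≈352287.2 (right) → 1 crossing.
Z-10: no edge straddles that height → 0 crossings.
Only Z-6 has an odd count, so the point is inside Z-6.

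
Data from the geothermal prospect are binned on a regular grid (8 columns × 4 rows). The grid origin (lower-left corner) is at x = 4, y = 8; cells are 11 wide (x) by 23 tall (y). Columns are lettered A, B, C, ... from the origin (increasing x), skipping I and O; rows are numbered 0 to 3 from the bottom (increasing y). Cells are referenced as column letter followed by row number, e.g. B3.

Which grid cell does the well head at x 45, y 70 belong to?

Column index: ⌊(45 − 4) / 11⌋ = ⌊3.727⌋ = 3 → column D
Row offset from origin: ⌊(70 − 8) / 23⌋ = ⌊2.696⌋ = 2 → row 2

D2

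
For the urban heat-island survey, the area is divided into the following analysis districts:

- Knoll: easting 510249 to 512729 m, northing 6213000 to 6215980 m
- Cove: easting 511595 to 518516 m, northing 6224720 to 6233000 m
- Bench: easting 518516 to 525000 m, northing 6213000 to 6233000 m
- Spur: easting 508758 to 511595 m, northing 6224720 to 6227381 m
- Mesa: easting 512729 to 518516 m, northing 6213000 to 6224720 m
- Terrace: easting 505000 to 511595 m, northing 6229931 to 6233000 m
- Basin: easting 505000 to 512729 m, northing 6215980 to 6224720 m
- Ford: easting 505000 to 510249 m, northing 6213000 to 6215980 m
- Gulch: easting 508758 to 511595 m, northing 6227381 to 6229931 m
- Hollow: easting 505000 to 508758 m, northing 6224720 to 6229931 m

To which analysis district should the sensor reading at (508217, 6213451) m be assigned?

Ford

The point has easting = 508217 and northing = 6213451.
Only Ford satisfies 505000 ≤ easting ≤ 510249 and 6213000 ≤ northing ≤ 6215980.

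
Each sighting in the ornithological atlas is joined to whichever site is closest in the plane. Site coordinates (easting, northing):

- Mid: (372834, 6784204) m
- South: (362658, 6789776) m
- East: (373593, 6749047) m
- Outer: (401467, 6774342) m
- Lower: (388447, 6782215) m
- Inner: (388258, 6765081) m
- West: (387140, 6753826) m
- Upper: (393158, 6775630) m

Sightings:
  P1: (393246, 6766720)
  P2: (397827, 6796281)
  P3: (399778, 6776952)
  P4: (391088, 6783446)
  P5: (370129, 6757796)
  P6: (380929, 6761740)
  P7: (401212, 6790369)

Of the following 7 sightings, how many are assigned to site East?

P1 → Inner
P2 → Lower
P3 → Outer
P4 → Lower
P5 → East
P6 → Inner
P7 → Lower
1 of the 7 goes to East.

1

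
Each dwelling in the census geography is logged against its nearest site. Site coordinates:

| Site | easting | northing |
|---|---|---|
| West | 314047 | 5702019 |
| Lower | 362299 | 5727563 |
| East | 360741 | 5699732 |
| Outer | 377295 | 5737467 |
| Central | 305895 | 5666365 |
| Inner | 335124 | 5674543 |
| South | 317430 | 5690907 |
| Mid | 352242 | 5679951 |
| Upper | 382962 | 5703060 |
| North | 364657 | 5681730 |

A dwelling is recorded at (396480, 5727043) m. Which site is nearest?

Squared distances to each site:
West: 7421400065.000; Lower: 1168611161.000; East: 2023166842.000; Outer: 476724001.000; Central: 11887461909.000; Inner: 6520808736.000; South: 7554712996.000; Mid: 4174657108.000; Upper: 757920613.000; North: 3065971298.000.
Minimum at Outer.

Outer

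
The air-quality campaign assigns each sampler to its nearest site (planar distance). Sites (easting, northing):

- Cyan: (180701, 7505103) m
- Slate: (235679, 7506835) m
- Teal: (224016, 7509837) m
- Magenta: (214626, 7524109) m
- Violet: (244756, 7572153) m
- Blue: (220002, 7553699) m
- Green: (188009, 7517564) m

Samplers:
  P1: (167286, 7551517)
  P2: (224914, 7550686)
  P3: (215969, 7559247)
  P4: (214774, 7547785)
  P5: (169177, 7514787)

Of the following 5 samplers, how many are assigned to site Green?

P1 → Green
P2 → Blue
P3 → Blue
P4 → Blue
P5 → Cyan
1 of the 5 goes to Green.

1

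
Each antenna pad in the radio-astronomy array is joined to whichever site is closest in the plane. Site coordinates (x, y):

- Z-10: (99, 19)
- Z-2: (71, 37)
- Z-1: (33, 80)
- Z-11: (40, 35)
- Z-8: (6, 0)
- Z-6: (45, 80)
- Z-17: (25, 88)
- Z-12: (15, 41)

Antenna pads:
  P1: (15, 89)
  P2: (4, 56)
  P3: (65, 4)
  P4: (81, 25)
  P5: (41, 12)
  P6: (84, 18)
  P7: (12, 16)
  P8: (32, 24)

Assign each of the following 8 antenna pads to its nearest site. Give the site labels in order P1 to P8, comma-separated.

Z-17, Z-12, Z-2, Z-2, Z-11, Z-10, Z-8, Z-11

P1 → Z-17 (d²=101.00)
P2 → Z-12 (d²=346.00)
P3 → Z-2 (d²=1125.00)
P4 → Z-2 (d²=244.00)
P5 → Z-11 (d²=530.00)
P6 → Z-10 (d²=226.00)
P7 → Z-8 (d²=292.00)
P8 → Z-11 (d²=185.00)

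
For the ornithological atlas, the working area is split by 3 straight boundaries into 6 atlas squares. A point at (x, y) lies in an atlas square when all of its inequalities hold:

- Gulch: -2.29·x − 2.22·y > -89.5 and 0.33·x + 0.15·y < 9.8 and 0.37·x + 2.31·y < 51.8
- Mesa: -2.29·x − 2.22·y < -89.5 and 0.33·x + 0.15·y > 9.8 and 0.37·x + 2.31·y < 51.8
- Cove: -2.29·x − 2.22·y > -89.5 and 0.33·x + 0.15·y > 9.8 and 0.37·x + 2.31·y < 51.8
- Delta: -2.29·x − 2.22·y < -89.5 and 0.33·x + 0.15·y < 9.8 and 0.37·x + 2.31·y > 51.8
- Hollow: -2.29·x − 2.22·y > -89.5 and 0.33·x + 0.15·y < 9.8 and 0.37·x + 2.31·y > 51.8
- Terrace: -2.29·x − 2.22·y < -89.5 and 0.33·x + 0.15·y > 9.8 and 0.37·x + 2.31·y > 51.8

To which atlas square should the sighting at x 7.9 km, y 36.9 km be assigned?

-2.29·7.9 − 2.22·36.9 = -100.009, which is < -89.5
0.33·7.9 + 0.15·36.9 = 8.142, which is < 9.8
0.37·7.9 + 2.31·36.9 = 88.162, which is > 51.8
This sign pattern matches Delta.

Delta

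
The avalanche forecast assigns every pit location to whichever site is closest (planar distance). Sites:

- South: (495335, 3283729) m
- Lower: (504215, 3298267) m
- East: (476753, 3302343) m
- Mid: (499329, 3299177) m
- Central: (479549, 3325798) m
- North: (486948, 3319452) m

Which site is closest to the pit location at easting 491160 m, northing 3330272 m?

North

Squared distances to each site:
South: 2183681474.000; Lower: 1194753050.000; East: 987590690.000; Mid: 1033631586.000; Central: 154831997.000; North: 134813344.000.
Minimum at North.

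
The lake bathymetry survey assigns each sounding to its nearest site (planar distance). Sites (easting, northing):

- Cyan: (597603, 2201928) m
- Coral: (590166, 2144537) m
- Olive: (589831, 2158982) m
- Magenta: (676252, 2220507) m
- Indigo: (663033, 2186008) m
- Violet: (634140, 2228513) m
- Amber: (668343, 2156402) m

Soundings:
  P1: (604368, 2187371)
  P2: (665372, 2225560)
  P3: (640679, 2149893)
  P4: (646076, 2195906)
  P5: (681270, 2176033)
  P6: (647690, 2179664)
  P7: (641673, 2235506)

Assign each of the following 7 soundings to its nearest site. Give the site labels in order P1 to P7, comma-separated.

P1 → Cyan (d²=257671474.00)
P2 → Magenta (d²=143907209.00)
P3 → Amber (d²=807663977.00)
P4 → Indigo (d²=385510253.00)
P5 → Indigo (d²=432088794.00)
P6 → Indigo (d²=275653985.00)
P7 → Violet (d²=105648138.00)

Cyan, Magenta, Amber, Indigo, Indigo, Indigo, Violet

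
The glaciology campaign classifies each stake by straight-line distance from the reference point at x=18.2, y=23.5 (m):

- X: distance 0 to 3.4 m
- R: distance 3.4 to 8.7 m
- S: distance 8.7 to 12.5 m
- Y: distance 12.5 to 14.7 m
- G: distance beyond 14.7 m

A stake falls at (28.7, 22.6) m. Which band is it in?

Distance = √((28.7−18.2)² + (22.6−23.5)²) = √(110.250 + 0.810) = 10.539 m.
8.7 ≤ 10.539 < 12.5 → S.

S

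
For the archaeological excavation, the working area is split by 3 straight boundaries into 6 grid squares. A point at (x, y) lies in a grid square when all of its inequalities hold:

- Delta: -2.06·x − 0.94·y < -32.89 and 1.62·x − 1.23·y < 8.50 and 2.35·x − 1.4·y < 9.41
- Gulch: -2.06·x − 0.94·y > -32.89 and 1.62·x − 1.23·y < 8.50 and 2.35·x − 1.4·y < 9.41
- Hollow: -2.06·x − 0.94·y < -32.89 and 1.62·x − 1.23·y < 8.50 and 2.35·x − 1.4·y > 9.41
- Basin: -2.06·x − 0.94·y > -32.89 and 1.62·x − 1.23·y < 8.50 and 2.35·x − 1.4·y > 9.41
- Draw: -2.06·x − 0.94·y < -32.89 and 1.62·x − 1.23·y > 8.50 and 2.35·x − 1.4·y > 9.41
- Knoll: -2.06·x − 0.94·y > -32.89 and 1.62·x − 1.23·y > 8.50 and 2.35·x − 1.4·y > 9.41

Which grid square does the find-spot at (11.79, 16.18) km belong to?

Delta

-2.06·11.79 − 0.94·16.18 = -39.497, which is < -32.89
1.62·11.79 − 1.23·16.18 = -0.802, which is < 8.50
2.35·11.79 − 1.4·16.18 = 5.055, which is < 9.41
This sign pattern matches Delta.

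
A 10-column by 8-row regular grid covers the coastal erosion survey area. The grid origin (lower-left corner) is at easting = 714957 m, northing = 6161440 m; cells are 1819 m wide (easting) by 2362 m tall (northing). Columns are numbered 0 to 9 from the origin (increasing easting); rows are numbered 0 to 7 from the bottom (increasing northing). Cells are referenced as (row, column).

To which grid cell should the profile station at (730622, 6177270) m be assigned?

(6, 8)

Column index: ⌊(730622 − 714957) / 1819⌋ = ⌊8.612⌋ = 8
Row offset from origin: ⌊(6177270 − 6161440) / 2362⌋ = ⌊6.702⌋ = 6 → row 6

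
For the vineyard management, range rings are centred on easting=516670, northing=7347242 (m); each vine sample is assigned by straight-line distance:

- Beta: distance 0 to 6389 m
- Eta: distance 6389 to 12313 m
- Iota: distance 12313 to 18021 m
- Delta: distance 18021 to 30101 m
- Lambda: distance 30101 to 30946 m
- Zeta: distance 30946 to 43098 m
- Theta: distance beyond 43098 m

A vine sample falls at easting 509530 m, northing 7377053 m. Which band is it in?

Lambda

Distance = √((509530−516670)² + (7377053−7347242)²) = √(50979600.000 + 888695721.000) = 30654.124 m.
30101 ≤ 30654.124 < 30946 → Lambda.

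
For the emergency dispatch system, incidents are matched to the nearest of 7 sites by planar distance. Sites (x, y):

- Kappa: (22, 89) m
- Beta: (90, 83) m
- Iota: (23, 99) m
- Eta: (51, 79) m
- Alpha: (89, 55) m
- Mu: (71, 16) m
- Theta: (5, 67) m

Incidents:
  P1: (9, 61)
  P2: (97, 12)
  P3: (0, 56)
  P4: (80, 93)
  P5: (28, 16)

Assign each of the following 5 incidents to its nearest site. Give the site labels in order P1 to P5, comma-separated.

P1 → Theta (d²=52.00)
P2 → Mu (d²=692.00)
P3 → Theta (d²=146.00)
P4 → Beta (d²=200.00)
P5 → Mu (d²=1849.00)

Theta, Mu, Theta, Beta, Mu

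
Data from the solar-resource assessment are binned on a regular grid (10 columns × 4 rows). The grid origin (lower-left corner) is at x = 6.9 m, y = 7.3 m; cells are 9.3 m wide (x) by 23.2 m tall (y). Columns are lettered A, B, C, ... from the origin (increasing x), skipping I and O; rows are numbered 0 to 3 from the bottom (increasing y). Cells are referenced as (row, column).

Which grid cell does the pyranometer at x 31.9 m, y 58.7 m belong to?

(2, C)

Column index: ⌊(31.9 − 6.9) / 9.3⌋ = ⌊2.688⌋ = 2 → column C
Row offset from origin: ⌊(58.7 − 7.3) / 23.2⌋ = ⌊2.216⌋ = 2 → row 2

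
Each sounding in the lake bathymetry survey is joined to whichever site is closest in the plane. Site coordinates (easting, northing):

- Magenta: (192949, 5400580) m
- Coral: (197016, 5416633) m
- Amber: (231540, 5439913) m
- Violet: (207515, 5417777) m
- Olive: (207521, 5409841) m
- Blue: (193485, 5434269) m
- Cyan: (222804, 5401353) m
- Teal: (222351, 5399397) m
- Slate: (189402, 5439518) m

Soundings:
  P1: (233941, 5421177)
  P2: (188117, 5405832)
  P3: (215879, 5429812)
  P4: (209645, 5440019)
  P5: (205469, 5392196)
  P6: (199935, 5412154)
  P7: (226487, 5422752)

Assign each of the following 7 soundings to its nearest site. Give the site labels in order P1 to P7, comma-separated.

Amber, Magenta, Violet, Blue, Magenta, Coral, Amber

P1 → Amber (d²=356802497.00)
P2 → Magenta (d²=50931728.00)
P3 → Violet (d²=214797721.00)
P4 → Blue (d²=294208100.00)
P5 → Magenta (d²=227041856.00)
P6 → Coral (d²=28582002.00)
P7 → Amber (d²=320032730.00)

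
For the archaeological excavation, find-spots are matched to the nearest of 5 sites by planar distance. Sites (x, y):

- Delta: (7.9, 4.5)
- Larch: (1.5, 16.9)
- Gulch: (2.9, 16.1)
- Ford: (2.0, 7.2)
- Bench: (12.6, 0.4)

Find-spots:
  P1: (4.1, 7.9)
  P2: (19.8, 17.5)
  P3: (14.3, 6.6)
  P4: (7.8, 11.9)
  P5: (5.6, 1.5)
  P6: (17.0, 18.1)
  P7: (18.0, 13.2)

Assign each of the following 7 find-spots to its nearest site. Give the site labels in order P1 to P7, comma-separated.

P1 → Ford (d²=4.90)
P2 → Gulch (d²=287.57)
P3 → Bench (d²=41.33)
P4 → Gulch (d²=41.65)
P5 → Delta (d²=14.29)
P6 → Gulch (d²=202.81)
P7 → Delta (d²=177.70)

Ford, Gulch, Bench, Gulch, Delta, Gulch, Delta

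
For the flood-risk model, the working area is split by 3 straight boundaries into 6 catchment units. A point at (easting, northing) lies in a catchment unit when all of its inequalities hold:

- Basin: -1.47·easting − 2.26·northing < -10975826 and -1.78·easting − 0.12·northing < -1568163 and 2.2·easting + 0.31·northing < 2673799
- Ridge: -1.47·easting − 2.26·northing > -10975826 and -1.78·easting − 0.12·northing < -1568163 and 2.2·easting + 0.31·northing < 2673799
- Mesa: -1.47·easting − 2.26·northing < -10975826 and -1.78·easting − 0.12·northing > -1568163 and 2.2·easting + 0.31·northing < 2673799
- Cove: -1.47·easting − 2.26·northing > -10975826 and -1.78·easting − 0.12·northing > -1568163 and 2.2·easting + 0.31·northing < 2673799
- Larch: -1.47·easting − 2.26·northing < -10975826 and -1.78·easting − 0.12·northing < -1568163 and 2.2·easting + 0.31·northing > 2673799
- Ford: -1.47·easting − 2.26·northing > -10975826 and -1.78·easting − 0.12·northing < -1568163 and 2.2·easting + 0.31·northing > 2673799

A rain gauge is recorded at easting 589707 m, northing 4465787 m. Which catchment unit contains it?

Ford

-1.47·589707 − 2.26·4465787 = -10959547.910, which is > -10975826
-1.78·589707 − 0.12·4465787 = -1585572.900, which is < -1568163
2.2·589707 + 0.31·4465787 = 2681749.370, which is > 2673799
This sign pattern matches Ford.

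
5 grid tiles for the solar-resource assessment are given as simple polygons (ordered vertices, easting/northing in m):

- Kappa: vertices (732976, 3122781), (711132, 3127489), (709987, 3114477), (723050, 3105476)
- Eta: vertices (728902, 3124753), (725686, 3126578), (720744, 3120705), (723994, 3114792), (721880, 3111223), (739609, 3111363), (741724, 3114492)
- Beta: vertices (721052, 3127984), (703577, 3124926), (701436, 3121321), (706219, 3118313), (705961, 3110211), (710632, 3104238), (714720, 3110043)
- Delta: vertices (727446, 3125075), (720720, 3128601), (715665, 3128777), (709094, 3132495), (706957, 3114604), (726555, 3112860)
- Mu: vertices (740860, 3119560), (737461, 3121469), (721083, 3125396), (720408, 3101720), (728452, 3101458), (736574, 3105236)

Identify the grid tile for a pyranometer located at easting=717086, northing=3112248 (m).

Cast a ray rightward from (717086, 3112248). For each polygon, the edges (by vertex number in listed order) whose endpoints lie on opposite sides of northing = 3112248, where each meets that height, and whether that is right or left of the point:
Kappa: 3–4 at easting≈713221.9 (left), 4–1 at easting≈726934.4 (right) → 1 crossing.
Eta: 4–5 at easting≈722487.1 (right), 6–7 at easting≈740207.2 (right) → 2 crossings.
Beta: 4–5 at easting≈706025.9 (left), 7–1 at easting≈715498.2 (left) → 0 crossings.
Delta: no edge straddles that height → 0 crossings.
Mu: 3–4 at easting≈720708.2 (right), 6–1 at easting≈738672.1 (right) → 2 crossings.
Only Kappa has an odd count, so the point is inside Kappa.

Kappa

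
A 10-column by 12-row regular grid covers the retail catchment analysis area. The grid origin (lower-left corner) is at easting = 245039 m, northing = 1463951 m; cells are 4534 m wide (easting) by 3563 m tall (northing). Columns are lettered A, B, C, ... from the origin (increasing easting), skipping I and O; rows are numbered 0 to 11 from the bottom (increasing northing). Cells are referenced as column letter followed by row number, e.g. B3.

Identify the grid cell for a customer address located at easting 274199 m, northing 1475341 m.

G3

Column index: ⌊(274199 − 245039) / 4534⌋ = ⌊6.431⌋ = 6 → column G
Row offset from origin: ⌊(1475341 − 1463951) / 3563⌋ = ⌊3.197⌋ = 3 → row 3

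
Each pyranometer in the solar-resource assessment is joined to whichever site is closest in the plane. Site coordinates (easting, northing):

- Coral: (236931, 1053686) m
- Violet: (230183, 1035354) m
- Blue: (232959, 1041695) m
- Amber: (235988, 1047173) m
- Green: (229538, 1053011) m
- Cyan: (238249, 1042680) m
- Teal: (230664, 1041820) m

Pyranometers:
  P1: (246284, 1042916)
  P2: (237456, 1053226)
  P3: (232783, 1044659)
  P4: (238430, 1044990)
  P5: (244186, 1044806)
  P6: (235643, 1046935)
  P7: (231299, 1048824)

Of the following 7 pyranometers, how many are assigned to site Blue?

P1 → Cyan
P2 → Coral
P3 → Blue
P4 → Cyan
P5 → Cyan
P6 → Amber
P7 → Green
1 of the 7 goes to Blue.

1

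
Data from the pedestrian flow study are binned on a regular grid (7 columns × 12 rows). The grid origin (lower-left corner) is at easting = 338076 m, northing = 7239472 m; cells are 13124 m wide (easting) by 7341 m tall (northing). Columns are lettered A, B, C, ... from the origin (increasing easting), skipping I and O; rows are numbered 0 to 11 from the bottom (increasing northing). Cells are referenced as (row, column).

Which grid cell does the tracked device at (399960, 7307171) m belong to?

Column index: ⌊(399960 − 338076) / 13124⌋ = ⌊4.715⌋ = 4 → column E
Row offset from origin: ⌊(7307171 − 7239472) / 7341⌋ = ⌊9.222⌋ = 9 → row 9

(9, E)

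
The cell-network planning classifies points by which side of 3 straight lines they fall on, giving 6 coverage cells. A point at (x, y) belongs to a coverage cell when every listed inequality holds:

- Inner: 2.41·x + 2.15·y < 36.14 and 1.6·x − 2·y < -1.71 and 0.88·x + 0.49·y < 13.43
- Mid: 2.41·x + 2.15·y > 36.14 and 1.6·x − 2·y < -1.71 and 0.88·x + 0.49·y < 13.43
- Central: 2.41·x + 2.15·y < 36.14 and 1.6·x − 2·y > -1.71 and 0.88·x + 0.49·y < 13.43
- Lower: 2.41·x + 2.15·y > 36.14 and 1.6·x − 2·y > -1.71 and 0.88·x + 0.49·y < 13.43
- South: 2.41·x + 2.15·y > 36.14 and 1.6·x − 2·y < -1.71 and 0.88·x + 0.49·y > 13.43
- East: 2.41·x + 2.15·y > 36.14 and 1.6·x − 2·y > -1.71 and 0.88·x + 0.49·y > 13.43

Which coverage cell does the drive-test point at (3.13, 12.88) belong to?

Inner

2.41·3.13 + 2.15·12.88 = 35.235, which is < 36.14
1.6·3.13 − 2·12.88 = -20.752, which is < -1.71
0.88·3.13 + 0.49·12.88 = 9.066, which is < 13.43
This sign pattern matches Inner.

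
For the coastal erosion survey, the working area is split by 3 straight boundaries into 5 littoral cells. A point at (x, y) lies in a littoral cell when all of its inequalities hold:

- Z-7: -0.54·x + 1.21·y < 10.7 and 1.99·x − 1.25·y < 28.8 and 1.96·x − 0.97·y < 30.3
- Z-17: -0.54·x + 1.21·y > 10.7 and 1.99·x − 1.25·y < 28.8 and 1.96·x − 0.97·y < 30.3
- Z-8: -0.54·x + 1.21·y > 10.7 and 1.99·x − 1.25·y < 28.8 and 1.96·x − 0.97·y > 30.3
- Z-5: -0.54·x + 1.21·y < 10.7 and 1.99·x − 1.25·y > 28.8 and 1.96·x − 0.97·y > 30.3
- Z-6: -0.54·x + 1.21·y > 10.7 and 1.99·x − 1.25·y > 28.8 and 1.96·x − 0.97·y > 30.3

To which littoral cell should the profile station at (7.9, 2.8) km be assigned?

-0.54·7.9 + 1.21·2.8 = -0.878, which is < 10.7
1.99·7.9 − 1.25·2.8 = 12.221, which is < 28.8
1.96·7.9 − 0.97·2.8 = 12.768, which is < 30.3
This sign pattern matches Z-7.

Z-7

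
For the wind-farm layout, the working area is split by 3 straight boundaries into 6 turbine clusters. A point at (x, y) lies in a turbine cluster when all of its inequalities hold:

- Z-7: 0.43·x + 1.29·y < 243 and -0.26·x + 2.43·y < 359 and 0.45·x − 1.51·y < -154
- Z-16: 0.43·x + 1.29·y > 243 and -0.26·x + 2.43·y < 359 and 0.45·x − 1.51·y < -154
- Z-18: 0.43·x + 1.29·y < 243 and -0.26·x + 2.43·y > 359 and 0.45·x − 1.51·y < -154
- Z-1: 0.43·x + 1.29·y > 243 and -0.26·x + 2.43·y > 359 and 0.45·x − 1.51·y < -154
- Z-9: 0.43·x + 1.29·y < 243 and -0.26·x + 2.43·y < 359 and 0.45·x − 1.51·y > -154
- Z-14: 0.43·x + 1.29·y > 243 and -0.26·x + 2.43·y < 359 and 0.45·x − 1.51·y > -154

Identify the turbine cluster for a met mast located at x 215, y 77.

0.43·215 + 1.29·77 = 191.780, which is < 243
-0.26·215 + 2.43·77 = 131.210, which is < 359
0.45·215 − 1.51·77 = -19.520, which is > -154
This sign pattern matches Z-9.

Z-9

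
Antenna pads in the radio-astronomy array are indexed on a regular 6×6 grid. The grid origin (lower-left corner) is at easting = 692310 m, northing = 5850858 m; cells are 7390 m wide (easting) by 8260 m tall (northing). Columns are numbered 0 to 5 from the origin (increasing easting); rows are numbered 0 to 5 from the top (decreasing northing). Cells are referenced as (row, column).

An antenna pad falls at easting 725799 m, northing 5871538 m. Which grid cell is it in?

Column index: ⌊(725799 − 692310) / 7390⌋ = ⌊4.532⌋ = 4
Row offset from origin: ⌊(5871538 − 5850858) / 8260⌋ = ⌊2.504⌋ = 2 → row 3 (counted from top)

(3, 4)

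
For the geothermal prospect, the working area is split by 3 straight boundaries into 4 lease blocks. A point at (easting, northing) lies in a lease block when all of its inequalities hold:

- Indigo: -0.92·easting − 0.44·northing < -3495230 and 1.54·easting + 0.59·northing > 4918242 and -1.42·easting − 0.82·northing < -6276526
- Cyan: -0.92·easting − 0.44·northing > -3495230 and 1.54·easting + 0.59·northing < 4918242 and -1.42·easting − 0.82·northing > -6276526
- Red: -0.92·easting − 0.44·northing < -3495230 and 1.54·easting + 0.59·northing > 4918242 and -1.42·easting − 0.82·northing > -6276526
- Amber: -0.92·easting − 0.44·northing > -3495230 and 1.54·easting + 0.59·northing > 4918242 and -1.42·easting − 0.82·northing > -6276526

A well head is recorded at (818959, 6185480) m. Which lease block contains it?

-0.92·818959 − 0.44·6185480 = -3475053.480, which is > -3495230
1.54·818959 + 0.59·6185480 = 4910630.060, which is < 4918242
-1.42·818959 − 0.82·6185480 = -6235015.380, which is > -6276526
This sign pattern matches Cyan.

Cyan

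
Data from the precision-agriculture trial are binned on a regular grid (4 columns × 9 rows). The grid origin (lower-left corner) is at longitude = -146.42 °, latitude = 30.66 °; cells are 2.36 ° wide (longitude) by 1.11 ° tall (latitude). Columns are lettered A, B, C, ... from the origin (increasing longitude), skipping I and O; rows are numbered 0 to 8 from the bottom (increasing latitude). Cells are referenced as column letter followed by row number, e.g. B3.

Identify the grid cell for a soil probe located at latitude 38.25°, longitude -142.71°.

Column index: ⌊(-142.71 − -146.42) / 2.36⌋ = ⌊1.572⌋ = 1 → column B
Row offset from origin: ⌊(38.25 − 30.66) / 1.11⌋ = ⌊6.838⌋ = 6 → row 6

B6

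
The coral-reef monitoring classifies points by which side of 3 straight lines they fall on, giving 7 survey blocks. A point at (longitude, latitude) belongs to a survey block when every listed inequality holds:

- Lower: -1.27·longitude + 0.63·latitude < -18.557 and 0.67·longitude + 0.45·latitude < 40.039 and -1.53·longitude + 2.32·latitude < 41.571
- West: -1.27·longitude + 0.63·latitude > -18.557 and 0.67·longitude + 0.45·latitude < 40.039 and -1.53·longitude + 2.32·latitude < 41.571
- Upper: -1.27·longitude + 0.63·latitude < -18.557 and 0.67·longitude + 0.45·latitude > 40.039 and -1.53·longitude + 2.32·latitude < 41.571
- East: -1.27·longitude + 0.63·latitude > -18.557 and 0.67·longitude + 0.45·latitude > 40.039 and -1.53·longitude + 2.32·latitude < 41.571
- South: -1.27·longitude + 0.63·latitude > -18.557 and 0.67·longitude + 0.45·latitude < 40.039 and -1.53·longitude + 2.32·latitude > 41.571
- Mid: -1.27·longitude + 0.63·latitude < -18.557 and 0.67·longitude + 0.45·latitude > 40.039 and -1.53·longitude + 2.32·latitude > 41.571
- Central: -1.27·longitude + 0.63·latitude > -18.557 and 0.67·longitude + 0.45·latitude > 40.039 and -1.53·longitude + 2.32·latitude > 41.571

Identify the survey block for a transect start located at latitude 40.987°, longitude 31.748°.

-1.27·31.748 + 0.63·40.987 = -14.498, which is > -18.557
0.67·31.748 + 0.45·40.987 = 39.715, which is < 40.039
-1.53·31.748 + 2.32·40.987 = 46.515, which is > 41.571
This sign pattern matches South.

South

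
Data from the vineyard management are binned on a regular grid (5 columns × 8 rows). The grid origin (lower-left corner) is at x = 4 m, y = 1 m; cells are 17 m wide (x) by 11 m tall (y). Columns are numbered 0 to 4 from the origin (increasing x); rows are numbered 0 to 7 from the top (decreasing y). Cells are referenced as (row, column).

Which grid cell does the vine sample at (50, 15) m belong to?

(6, 2)

Column index: ⌊(50 − 4) / 17⌋ = ⌊2.706⌋ = 2
Row offset from origin: ⌊(15 − 1) / 11⌋ = ⌊1.273⌋ = 1 → row 6 (counted from top)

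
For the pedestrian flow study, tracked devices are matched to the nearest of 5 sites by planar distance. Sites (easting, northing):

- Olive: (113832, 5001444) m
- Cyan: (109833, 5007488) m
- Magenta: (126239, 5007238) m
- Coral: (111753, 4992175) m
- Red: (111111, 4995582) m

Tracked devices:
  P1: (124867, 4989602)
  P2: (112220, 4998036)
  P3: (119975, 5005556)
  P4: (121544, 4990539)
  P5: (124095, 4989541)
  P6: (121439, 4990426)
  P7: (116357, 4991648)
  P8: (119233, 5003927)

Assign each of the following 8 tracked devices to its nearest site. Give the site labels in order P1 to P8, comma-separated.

P1 → Coral (d²=178597325.00)
P2 → Red (d²=7251997.00)
P3 → Magenta (d²=42066820.00)
P4 → Coral (d²=98540177.00)
P5 → Coral (d²=159262920.00)
P6 → Coral (d²=96877597.00)
P7 → Coral (d²=21474545.00)
P8 → Olive (d²=35336090.00)

Coral, Red, Magenta, Coral, Coral, Coral, Coral, Olive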